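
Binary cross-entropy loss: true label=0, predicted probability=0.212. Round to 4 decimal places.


For y=0: Loss = -log(1-p)
= -log(1 - 0.212)
= -log(0.788)
= -(-0.2383)
= 0.2383

0.2383


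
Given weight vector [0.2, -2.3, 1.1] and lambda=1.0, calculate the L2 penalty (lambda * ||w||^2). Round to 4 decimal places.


Squaring each weight:
0.2^2 = 0.04
(-2.3)^2 = 5.29
1.1^2 = 1.21
Sum of squares = 6.54
Penalty = 1.0 * 6.54 = 6.5400

6.5400


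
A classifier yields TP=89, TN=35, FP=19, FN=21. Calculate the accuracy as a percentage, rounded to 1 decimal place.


Accuracy = (TP + TN) / (TP + TN + FP + FN) * 100
= (89 + 35) / (89 + 35 + 19 + 21)
= 124 / 164
= 0.7561
= 75.6%

75.6


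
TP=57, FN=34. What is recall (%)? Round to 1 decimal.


Recall = TP / (TP + FN) * 100
= 57 / (57 + 34)
= 57 / 91
= 0.6264
= 62.6%

62.6


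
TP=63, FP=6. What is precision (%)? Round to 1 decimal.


Precision = TP / (TP + FP) * 100
= 63 / (63 + 6)
= 63 / 69
= 0.913
= 91.3%

91.3


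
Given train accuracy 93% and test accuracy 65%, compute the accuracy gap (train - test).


Gap = train_accuracy - test_accuracy
= 93 - 65
= 28%
This large gap strongly indicates overfitting.

28


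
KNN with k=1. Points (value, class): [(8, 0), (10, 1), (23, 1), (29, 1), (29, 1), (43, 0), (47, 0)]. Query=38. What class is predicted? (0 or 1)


Distances from query 38:
Point 43 (class 0): distance = 5
K=1 nearest neighbors: classes = [0]
Votes for class 1: 0 / 1
Majority vote => class 0

0


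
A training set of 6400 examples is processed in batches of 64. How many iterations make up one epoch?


Iterations per epoch = dataset_size / batch_size
= 6400 / 64
= 100

100


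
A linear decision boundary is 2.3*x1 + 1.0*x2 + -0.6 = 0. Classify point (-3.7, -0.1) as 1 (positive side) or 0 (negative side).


Compute 2.3 * -3.7 + 1.0 * -0.1 + -0.6
= -8.51 + -0.1 + -0.6
= -9.21
Since -9.21 < 0, the point is on the negative side.

0


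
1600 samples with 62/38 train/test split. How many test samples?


Train samples = 1600 * 62% = 992
Test samples = 1600 - 992
= 608

608


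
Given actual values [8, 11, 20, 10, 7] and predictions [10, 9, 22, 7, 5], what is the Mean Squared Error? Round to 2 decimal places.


Differences: [-2, 2, -2, 3, 2]
Squared errors: [4, 4, 4, 9, 4]
Sum of squared errors = 25
MSE = 25 / 5 = 5.00

5.00


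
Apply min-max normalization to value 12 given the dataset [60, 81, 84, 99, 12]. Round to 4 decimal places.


Min = 12, Max = 99
Range = 99 - 12 = 87
Scaled = (x - min) / (max - min)
= (12 - 12) / 87
= 0 / 87
= 0.0000

0.0000


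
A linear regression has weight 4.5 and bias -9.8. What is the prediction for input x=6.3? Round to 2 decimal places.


y = 4.5 * 6.3 + (-9.8)
= 28.35 + (-9.8)
= 18.55

18.55


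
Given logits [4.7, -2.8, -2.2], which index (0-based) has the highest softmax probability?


Softmax is a monotonic transformation, so it preserves the argmax.
We need to find the index of the maximum logit.
Index 0: 4.7
Index 1: -2.8
Index 2: -2.2
Maximum logit = 4.7 at index 0

0


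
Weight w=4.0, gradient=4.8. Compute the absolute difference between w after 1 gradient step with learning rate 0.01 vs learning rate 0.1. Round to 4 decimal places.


With lr=0.01: w_new = 4.0 - 0.01 * 4.8 = 3.952
With lr=0.1: w_new = 4.0 - 0.1 * 4.8 = 3.52
Absolute difference = |3.952 - 3.52|
= 0.4320

0.4320


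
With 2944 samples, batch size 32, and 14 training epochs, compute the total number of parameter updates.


Iterations per epoch = 2944 / 32 = 92
Total updates = iterations_per_epoch * epochs
= 92 * 14
= 1288

1288


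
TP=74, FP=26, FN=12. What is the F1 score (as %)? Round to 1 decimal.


Precision = TP / (TP + FP) = 74 / 100 = 0.74
Recall = TP / (TP + FN) = 74 / 86 = 0.8605
F1 = 2 * P * R / (P + R)
= 2 * 0.74 * 0.8605 / (0.74 + 0.8605)
= 1.2735 / 1.6005
= 0.7957
As percentage: 79.6%

79.6


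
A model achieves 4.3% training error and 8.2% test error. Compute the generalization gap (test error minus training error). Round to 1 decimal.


Generalization gap = test_error - train_error
= 8.2 - 4.3
= 3.9%
A moderate gap.

3.9


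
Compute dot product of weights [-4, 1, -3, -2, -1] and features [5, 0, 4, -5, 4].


Element-wise products:
-4 * 5 = -20
1 * 0 = 0
-3 * 4 = -12
-2 * -5 = 10
-1 * 4 = -4
Sum = -20 + 0 + -12 + 10 + -4
= -26

-26


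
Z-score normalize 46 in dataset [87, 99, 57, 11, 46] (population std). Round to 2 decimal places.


Mean = (87 + 99 + 57 + 11 + 46) / 5 = 60.0
Variance = sum((x_i - mean)^2) / n = 971.2
Std = sqrt(971.2) = 31.1641
Z = (x - mean) / std
= (46 - 60.0) / 31.1641
= -14.0 / 31.1641
= -0.45

-0.45


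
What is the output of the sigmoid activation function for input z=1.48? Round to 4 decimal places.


sigmoid(z) = 1 / (1 + exp(-z))
exp(-(1.48)) = exp(-1.48) = 0.2276
1 + 0.2276 = 1.2276
1 / 1.2276 = 0.8146

0.8146


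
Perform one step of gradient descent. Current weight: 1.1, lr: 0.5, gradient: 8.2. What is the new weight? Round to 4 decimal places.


w_new = w_old - lr * gradient
= 1.1 - 0.5 * 8.2
= 1.1 - (4.1)
= -3.0000

-3.0000


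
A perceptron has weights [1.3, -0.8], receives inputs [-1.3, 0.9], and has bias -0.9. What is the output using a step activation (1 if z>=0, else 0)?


z = w . x + b
= 1.3*-1.3 + -0.8*0.9 + -0.9
= -1.69 + -0.72 + -0.9
= -2.41 + -0.9
= -3.31
Since z = -3.31 < 0, output = 0

0


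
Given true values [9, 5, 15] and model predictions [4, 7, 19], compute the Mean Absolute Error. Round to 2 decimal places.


Absolute errors: [5, 2, 4]
Sum of absolute errors = 11
MAE = 11 / 3 = 3.67

3.67


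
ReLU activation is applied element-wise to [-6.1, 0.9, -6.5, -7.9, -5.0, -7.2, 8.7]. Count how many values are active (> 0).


ReLU(x) = max(0, x) for each element:
ReLU(-6.1) = 0
ReLU(0.9) = 0.9
ReLU(-6.5) = 0
ReLU(-7.9) = 0
ReLU(-5.0) = 0
ReLU(-7.2) = 0
ReLU(8.7) = 8.7
Active neurons (>0): 2

2


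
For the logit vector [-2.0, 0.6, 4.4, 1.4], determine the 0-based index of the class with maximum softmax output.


Softmax is a monotonic transformation, so it preserves the argmax.
We need to find the index of the maximum logit.
Index 0: -2.0
Index 1: 0.6
Index 2: 4.4
Index 3: 1.4
Maximum logit = 4.4 at index 2

2


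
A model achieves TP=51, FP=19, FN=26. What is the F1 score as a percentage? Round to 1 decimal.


Precision = TP / (TP + FP) = 51 / 70 = 0.7286
Recall = TP / (TP + FN) = 51 / 77 = 0.6623
F1 = 2 * P * R / (P + R)
= 2 * 0.7286 * 0.6623 / (0.7286 + 0.6623)
= 0.9651 / 1.3909
= 0.6939
As percentage: 69.4%

69.4


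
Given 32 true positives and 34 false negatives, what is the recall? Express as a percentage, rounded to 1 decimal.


Recall = TP / (TP + FN) * 100
= 32 / (32 + 34)
= 32 / 66
= 0.4848
= 48.5%

48.5


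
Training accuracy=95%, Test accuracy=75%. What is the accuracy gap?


Gap = train_accuracy - test_accuracy
= 95 - 75
= 20%
This gap suggests the model is overfitting.

20


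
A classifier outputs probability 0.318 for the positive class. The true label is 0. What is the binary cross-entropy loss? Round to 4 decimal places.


For y=0: Loss = -log(1-p)
= -log(1 - 0.318)
= -log(0.682)
= -(-0.3827)
= 0.3827

0.3827


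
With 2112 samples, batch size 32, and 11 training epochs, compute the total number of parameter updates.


Iterations per epoch = 2112 / 32 = 66
Total updates = iterations_per_epoch * epochs
= 66 * 11
= 726

726


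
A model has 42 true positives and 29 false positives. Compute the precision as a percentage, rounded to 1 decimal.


Precision = TP / (TP + FP) * 100
= 42 / (42 + 29)
= 42 / 71
= 0.5915
= 59.2%

59.2


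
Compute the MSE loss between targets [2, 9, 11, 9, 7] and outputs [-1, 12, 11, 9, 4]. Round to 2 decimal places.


Differences: [3, -3, 0, 0, 3]
Squared errors: [9, 9, 0, 0, 9]
Sum of squared errors = 27
MSE = 27 / 5 = 5.40

5.40


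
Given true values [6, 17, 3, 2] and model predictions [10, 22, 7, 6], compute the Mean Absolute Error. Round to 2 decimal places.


Absolute errors: [4, 5, 4, 4]
Sum of absolute errors = 17
MAE = 17 / 4 = 4.25

4.25


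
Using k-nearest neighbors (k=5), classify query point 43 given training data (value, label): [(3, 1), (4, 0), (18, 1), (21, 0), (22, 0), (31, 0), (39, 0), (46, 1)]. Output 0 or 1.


Distances from query 43:
Point 46 (class 1): distance = 3
Point 39 (class 0): distance = 4
Point 31 (class 0): distance = 12
Point 22 (class 0): distance = 21
Point 21 (class 0): distance = 22
K=5 nearest neighbors: classes = [1, 0, 0, 0, 0]
Votes for class 1: 1 / 5
Majority vote => class 0

0


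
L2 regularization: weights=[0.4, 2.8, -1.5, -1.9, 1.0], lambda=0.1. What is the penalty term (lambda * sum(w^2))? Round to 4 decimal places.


Squaring each weight:
0.4^2 = 0.16
2.8^2 = 7.84
(-1.5)^2 = 2.25
(-1.9)^2 = 3.61
1.0^2 = 1.0
Sum of squares = 14.86
Penalty = 0.1 * 14.86 = 1.4860

1.4860


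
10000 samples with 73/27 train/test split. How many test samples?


Train samples = 10000 * 73% = 7300
Test samples = 10000 - 7300
= 2700

2700


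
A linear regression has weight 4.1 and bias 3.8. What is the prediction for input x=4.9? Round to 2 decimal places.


y = 4.1 * 4.9 + (3.8)
= 20.09 + (3.8)
= 23.89

23.89


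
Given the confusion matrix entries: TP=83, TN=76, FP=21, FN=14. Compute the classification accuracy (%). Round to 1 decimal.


Accuracy = (TP + TN) / (TP + TN + FP + FN) * 100
= (83 + 76) / (83 + 76 + 21 + 14)
= 159 / 194
= 0.8196
= 82.0%

82.0


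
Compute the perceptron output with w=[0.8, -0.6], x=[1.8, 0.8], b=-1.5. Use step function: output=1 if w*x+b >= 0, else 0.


z = w . x + b
= 0.8*1.8 + -0.6*0.8 + -1.5
= 1.44 + -0.48 + -1.5
= 0.96 + -1.5
= -0.54
Since z = -0.54 < 0, output = 0

0


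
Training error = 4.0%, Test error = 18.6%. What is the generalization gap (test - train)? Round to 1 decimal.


Generalization gap = test_error - train_error
= 18.6 - 4.0
= 14.6%
A large gap suggests overfitting.

14.6


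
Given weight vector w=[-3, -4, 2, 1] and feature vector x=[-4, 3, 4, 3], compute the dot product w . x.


Element-wise products:
-3 * -4 = 12
-4 * 3 = -12
2 * 4 = 8
1 * 3 = 3
Sum = 12 + -12 + 8 + 3
= 11

11


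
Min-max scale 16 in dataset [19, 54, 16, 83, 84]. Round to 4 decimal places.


Min = 16, Max = 84
Range = 84 - 16 = 68
Scaled = (x - min) / (max - min)
= (16 - 16) / 68
= 0 / 68
= 0.0000

0.0000


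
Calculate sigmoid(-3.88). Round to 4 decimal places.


sigmoid(z) = 1 / (1 + exp(-z))
exp(-(-3.88)) = exp(3.88) = 48.4242
1 + 48.4242 = 49.4242
1 / 49.4242 = 0.0202

0.0202


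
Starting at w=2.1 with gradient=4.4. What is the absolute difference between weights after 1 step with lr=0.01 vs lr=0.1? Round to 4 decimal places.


With lr=0.01: w_new = 2.1 - 0.01 * 4.4 = 2.056
With lr=0.1: w_new = 2.1 - 0.1 * 4.4 = 1.66
Absolute difference = |2.056 - 1.66|
= 0.3960

0.3960


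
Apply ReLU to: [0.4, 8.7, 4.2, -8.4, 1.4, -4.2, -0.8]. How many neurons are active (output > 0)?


ReLU(x) = max(0, x) for each element:
ReLU(0.4) = 0.4
ReLU(8.7) = 8.7
ReLU(4.2) = 4.2
ReLU(-8.4) = 0
ReLU(1.4) = 1.4
ReLU(-4.2) = 0
ReLU(-0.8) = 0
Active neurons (>0): 4

4


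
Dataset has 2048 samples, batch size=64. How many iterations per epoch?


Iterations per epoch = dataset_size / batch_size
= 2048 / 64
= 32

32


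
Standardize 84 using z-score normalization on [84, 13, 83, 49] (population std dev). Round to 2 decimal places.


Mean = (84 + 13 + 83 + 49) / 4 = 57.25
Variance = sum((x_i - mean)^2) / n = 851.1875
Std = sqrt(851.1875) = 29.1751
Z = (x - mean) / std
= (84 - 57.25) / 29.1751
= 26.75 / 29.1751
= 0.92

0.92


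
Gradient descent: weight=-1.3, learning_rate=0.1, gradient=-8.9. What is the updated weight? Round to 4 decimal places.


w_new = w_old - lr * gradient
= -1.3 - 0.1 * -8.9
= -1.3 - (-0.89)
= -0.4100

-0.4100


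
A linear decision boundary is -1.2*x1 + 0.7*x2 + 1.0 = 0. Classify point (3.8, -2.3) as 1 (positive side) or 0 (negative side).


Compute -1.2 * 3.8 + 0.7 * -2.3 + 1.0
= -4.56 + -1.61 + 1.0
= -5.17
Since -5.17 < 0, the point is on the negative side.

0


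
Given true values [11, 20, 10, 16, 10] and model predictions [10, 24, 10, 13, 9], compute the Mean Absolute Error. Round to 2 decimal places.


Absolute errors: [1, 4, 0, 3, 1]
Sum of absolute errors = 9
MAE = 9 / 5 = 1.80

1.80


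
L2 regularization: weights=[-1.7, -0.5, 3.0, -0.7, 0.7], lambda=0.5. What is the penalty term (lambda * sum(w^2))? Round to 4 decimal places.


Squaring each weight:
(-1.7)^2 = 2.89
(-0.5)^2 = 0.25
3.0^2 = 9.0
(-0.7)^2 = 0.49
0.7^2 = 0.49
Sum of squares = 13.12
Penalty = 0.5 * 13.12 = 6.5600

6.5600


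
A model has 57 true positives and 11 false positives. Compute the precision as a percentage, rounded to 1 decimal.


Precision = TP / (TP + FP) * 100
= 57 / (57 + 11)
= 57 / 68
= 0.8382
= 83.8%

83.8


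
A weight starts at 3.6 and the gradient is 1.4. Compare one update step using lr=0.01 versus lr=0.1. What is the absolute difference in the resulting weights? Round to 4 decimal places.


With lr=0.01: w_new = 3.6 - 0.01 * 1.4 = 3.586
With lr=0.1: w_new = 3.6 - 0.1 * 1.4 = 3.46
Absolute difference = |3.586 - 3.46|
= 0.1260

0.1260


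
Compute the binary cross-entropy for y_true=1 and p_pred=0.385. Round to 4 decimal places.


For y=1: Loss = -log(p)
= -log(0.385)
= -(-0.9545)
= 0.9545

0.9545


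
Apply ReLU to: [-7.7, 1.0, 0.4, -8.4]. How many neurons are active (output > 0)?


ReLU(x) = max(0, x) for each element:
ReLU(-7.7) = 0
ReLU(1.0) = 1.0
ReLU(0.4) = 0.4
ReLU(-8.4) = 0
Active neurons (>0): 2

2


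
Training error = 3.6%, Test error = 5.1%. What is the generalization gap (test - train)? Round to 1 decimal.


Generalization gap = test_error - train_error
= 5.1 - 3.6
= 1.5%
A small gap suggests good generalization.

1.5


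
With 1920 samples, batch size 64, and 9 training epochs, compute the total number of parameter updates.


Iterations per epoch = 1920 / 64 = 30
Total updates = iterations_per_epoch * epochs
= 30 * 9
= 270

270


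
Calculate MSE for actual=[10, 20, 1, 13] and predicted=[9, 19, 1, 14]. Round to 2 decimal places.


Differences: [1, 1, 0, -1]
Squared errors: [1, 1, 0, 1]
Sum of squared errors = 3
MSE = 3 / 4 = 0.75

0.75


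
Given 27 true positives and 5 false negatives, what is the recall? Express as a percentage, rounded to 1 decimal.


Recall = TP / (TP + FN) * 100
= 27 / (27 + 5)
= 27 / 32
= 0.8438
= 84.4%

84.4


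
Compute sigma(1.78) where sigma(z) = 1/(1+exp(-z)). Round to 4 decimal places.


sigmoid(z) = 1 / (1 + exp(-z))
exp(-(1.78)) = exp(-1.78) = 0.1686
1 + 0.1686 = 1.1686
1 / 1.1686 = 0.8557

0.8557


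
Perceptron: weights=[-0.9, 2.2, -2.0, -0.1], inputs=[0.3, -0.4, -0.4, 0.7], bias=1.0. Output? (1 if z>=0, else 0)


z = w . x + b
= -0.9*0.3 + 2.2*-0.4 + -2.0*-0.4 + -0.1*0.7 + 1.0
= -0.27 + -0.88 + 0.8 + -0.07 + 1.0
= -0.42 + 1.0
= 0.58
Since z = 0.58 >= 0, output = 1

1


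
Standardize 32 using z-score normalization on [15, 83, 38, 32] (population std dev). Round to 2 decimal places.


Mean = (15 + 83 + 38 + 32) / 4 = 42.0
Variance = sum((x_i - mean)^2) / n = 631.5
Std = sqrt(631.5) = 25.1297
Z = (x - mean) / std
= (32 - 42.0) / 25.1297
= -10.0 / 25.1297
= -0.40

-0.40


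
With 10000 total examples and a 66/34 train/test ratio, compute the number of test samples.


Train samples = 10000 * 66% = 6600
Test samples = 10000 - 6600
= 3400

3400


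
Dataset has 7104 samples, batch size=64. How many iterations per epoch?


Iterations per epoch = dataset_size / batch_size
= 7104 / 64
= 111

111


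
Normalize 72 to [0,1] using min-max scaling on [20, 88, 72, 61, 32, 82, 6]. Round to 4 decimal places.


Min = 6, Max = 88
Range = 88 - 6 = 82
Scaled = (x - min) / (max - min)
= (72 - 6) / 82
= 66 / 82
= 0.8049

0.8049


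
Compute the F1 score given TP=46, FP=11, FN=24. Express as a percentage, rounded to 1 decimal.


Precision = TP / (TP + FP) = 46 / 57 = 0.807
Recall = TP / (TP + FN) = 46 / 70 = 0.6571
F1 = 2 * P * R / (P + R)
= 2 * 0.807 * 0.6571 / (0.807 + 0.6571)
= 1.0607 / 1.4642
= 0.7244
As percentage: 72.4%

72.4


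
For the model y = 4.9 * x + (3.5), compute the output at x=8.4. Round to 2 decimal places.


y = 4.9 * 8.4 + (3.5)
= 41.16 + (3.5)
= 44.66

44.66


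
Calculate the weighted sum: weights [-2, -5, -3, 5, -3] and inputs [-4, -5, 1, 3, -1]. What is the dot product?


Element-wise products:
-2 * -4 = 8
-5 * -5 = 25
-3 * 1 = -3
5 * 3 = 15
-3 * -1 = 3
Sum = 8 + 25 + -3 + 15 + 3
= 48

48


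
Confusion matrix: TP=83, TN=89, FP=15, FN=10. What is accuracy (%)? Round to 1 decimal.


Accuracy = (TP + TN) / (TP + TN + FP + FN) * 100
= (83 + 89) / (83 + 89 + 15 + 10)
= 172 / 197
= 0.8731
= 87.3%

87.3


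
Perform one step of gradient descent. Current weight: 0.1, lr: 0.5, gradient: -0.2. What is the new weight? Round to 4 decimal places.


w_new = w_old - lr * gradient
= 0.1 - 0.5 * -0.2
= 0.1 - (-0.1)
= 0.2000

0.2000


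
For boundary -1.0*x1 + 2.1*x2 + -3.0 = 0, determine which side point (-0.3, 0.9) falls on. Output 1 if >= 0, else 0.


Compute -1.0 * -0.3 + 2.1 * 0.9 + -3.0
= 0.3 + 1.89 + -3.0
= -0.81
Since -0.81 < 0, the point is on the negative side.

0


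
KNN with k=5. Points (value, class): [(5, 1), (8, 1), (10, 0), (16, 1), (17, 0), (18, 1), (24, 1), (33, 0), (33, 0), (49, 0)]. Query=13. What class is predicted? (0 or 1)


Distances from query 13:
Point 10 (class 0): distance = 3
Point 16 (class 1): distance = 3
Point 17 (class 0): distance = 4
Point 8 (class 1): distance = 5
Point 18 (class 1): distance = 5
K=5 nearest neighbors: classes = [0, 1, 0, 1, 1]
Votes for class 1: 3 / 5
Majority vote => class 1

1


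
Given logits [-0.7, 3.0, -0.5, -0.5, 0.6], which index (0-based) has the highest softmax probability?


Softmax is a monotonic transformation, so it preserves the argmax.
We need to find the index of the maximum logit.
Index 0: -0.7
Index 1: 3.0
Index 2: -0.5
Index 3: -0.5
Index 4: 0.6
Maximum logit = 3.0 at index 1

1


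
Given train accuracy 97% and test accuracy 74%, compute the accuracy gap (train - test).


Gap = train_accuracy - test_accuracy
= 97 - 74
= 23%
This large gap strongly indicates overfitting.

23


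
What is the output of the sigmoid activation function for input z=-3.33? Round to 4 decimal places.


sigmoid(z) = 1 / (1 + exp(-z))
exp(-(-3.33)) = exp(3.33) = 27.9383
1 + 27.9383 = 28.9383
1 / 28.9383 = 0.0346

0.0346


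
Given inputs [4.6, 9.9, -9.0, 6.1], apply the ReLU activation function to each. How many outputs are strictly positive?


ReLU(x) = max(0, x) for each element:
ReLU(4.6) = 4.6
ReLU(9.9) = 9.9
ReLU(-9.0) = 0
ReLU(6.1) = 6.1
Active neurons (>0): 3

3


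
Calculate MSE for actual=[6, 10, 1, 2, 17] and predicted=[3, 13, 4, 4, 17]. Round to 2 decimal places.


Differences: [3, -3, -3, -2, 0]
Squared errors: [9, 9, 9, 4, 0]
Sum of squared errors = 31
MSE = 31 / 5 = 6.20

6.20


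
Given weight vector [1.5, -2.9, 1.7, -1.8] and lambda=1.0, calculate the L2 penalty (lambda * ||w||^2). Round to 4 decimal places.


Squaring each weight:
1.5^2 = 2.25
(-2.9)^2 = 8.41
1.7^2 = 2.89
(-1.8)^2 = 3.24
Sum of squares = 16.79
Penalty = 1.0 * 16.79 = 16.7900

16.7900


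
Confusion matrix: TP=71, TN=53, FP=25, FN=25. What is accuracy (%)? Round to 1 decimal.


Accuracy = (TP + TN) / (TP + TN + FP + FN) * 100
= (71 + 53) / (71 + 53 + 25 + 25)
= 124 / 174
= 0.7126
= 71.3%

71.3


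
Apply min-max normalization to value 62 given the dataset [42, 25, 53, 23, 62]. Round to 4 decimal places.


Min = 23, Max = 62
Range = 62 - 23 = 39
Scaled = (x - min) / (max - min)
= (62 - 23) / 39
= 39 / 39
= 1.0000

1.0000


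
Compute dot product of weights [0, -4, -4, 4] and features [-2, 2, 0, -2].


Element-wise products:
0 * -2 = 0
-4 * 2 = -8
-4 * 0 = 0
4 * -2 = -8
Sum = 0 + -8 + 0 + -8
= -16

-16


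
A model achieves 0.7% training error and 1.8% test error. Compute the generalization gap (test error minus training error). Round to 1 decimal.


Generalization gap = test_error - train_error
= 1.8 - 0.7
= 1.1%
A small gap suggests good generalization.

1.1


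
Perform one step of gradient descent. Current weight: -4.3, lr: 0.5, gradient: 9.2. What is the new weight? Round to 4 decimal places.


w_new = w_old - lr * gradient
= -4.3 - 0.5 * 9.2
= -4.3 - (4.6)
= -8.9000

-8.9000


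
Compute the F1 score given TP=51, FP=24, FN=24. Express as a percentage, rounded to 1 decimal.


Precision = TP / (TP + FP) = 51 / 75 = 0.68
Recall = TP / (TP + FN) = 51 / 75 = 0.68
F1 = 2 * P * R / (P + R)
= 2 * 0.68 * 0.68 / (0.68 + 0.68)
= 0.9248 / 1.36
= 0.68
As percentage: 68.0%

68.0


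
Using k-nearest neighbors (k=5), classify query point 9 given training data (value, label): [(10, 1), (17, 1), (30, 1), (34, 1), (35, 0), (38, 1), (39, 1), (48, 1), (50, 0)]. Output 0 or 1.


Distances from query 9:
Point 10 (class 1): distance = 1
Point 17 (class 1): distance = 8
Point 30 (class 1): distance = 21
Point 34 (class 1): distance = 25
Point 35 (class 0): distance = 26
K=5 nearest neighbors: classes = [1, 1, 1, 1, 0]
Votes for class 1: 4 / 5
Majority vote => class 1

1


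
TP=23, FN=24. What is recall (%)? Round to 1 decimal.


Recall = TP / (TP + FN) * 100
= 23 / (23 + 24)
= 23 / 47
= 0.4894
= 48.9%

48.9


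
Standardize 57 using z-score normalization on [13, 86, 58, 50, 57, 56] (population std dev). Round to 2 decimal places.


Mean = (13 + 86 + 58 + 50 + 57 + 56) / 6 = 53.3333
Variance = sum((x_i - mean)^2) / n = 457.8889
Std = sqrt(457.8889) = 21.3983
Z = (x - mean) / std
= (57 - 53.3333) / 21.3983
= 3.6667 / 21.3983
= 0.17

0.17


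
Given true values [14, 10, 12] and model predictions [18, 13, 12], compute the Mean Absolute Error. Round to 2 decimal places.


Absolute errors: [4, 3, 0]
Sum of absolute errors = 7
MAE = 7 / 3 = 2.33

2.33


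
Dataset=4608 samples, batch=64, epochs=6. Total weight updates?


Iterations per epoch = 4608 / 64 = 72
Total updates = iterations_per_epoch * epochs
= 72 * 6
= 432

432


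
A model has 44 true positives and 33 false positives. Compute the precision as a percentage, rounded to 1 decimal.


Precision = TP / (TP + FP) * 100
= 44 / (44 + 33)
= 44 / 77
= 0.5714
= 57.1%

57.1


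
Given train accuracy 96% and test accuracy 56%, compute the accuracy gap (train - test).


Gap = train_accuracy - test_accuracy
= 96 - 56
= 40%
This large gap strongly indicates overfitting.

40


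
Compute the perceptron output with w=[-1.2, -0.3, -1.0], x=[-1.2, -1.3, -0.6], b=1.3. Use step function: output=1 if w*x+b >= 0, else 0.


z = w . x + b
= -1.2*-1.2 + -0.3*-1.3 + -1.0*-0.6 + 1.3
= 1.44 + 0.39 + 0.6 + 1.3
= 2.43 + 1.3
= 3.73
Since z = 3.73 >= 0, output = 1

1


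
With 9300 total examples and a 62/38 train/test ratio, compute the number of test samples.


Train samples = 9300 * 62% = 5766
Test samples = 9300 - 5766
= 3534

3534


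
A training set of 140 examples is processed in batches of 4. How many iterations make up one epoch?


Iterations per epoch = dataset_size / batch_size
= 140 / 4
= 35

35


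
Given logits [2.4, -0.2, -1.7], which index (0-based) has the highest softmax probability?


Softmax is a monotonic transformation, so it preserves the argmax.
We need to find the index of the maximum logit.
Index 0: 2.4
Index 1: -0.2
Index 2: -1.7
Maximum logit = 2.4 at index 0

0


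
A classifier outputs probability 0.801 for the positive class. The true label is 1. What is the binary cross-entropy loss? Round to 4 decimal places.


For y=1: Loss = -log(p)
= -log(0.801)
= -(-0.2219)
= 0.2219

0.2219


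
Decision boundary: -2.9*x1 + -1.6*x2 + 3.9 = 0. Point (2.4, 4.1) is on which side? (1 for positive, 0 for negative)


Compute -2.9 * 2.4 + -1.6 * 4.1 + 3.9
= -6.96 + -6.56 + 3.9
= -9.62
Since -9.62 < 0, the point is on the negative side.

0


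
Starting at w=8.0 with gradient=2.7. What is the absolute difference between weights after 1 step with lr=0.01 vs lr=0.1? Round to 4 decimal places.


With lr=0.01: w_new = 8.0 - 0.01 * 2.7 = 7.973
With lr=0.1: w_new = 8.0 - 0.1 * 2.7 = 7.73
Absolute difference = |7.973 - 7.73|
= 0.2430

0.2430


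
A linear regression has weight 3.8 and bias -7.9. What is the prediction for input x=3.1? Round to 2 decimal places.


y = 3.8 * 3.1 + (-7.9)
= 11.78 + (-7.9)
= 3.88

3.88


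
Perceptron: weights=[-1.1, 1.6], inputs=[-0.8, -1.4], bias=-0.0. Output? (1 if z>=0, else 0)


z = w . x + b
= -1.1*-0.8 + 1.6*-1.4 + -0.0
= 0.88 + -2.24 + -0.0
= -1.36 + -0.0
= -1.36
Since z = -1.36 < 0, output = 0

0


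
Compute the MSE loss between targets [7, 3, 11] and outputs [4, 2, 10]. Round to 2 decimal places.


Differences: [3, 1, 1]
Squared errors: [9, 1, 1]
Sum of squared errors = 11
MSE = 11 / 3 = 3.67

3.67


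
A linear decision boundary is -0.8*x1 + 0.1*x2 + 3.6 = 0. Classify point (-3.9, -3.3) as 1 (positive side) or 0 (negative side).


Compute -0.8 * -3.9 + 0.1 * -3.3 + 3.6
= 3.12 + -0.33 + 3.6
= 6.39
Since 6.39 >= 0, the point is on the positive side.

1


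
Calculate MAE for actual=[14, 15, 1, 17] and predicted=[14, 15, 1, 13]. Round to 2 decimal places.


Absolute errors: [0, 0, 0, 4]
Sum of absolute errors = 4
MAE = 4 / 4 = 1.00

1.00


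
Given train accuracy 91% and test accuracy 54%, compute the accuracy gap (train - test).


Gap = train_accuracy - test_accuracy
= 91 - 54
= 37%
This large gap strongly indicates overfitting.

37


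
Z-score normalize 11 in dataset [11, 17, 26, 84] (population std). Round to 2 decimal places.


Mean = (11 + 17 + 26 + 84) / 4 = 34.5
Variance = sum((x_i - mean)^2) / n = 845.25
Std = sqrt(845.25) = 29.0732
Z = (x - mean) / std
= (11 - 34.5) / 29.0732
= -23.5 / 29.0732
= -0.81

-0.81


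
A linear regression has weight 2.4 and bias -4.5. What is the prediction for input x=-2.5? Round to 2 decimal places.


y = 2.4 * -2.5 + (-4.5)
= -6.0 + (-4.5)
= -10.50

-10.50


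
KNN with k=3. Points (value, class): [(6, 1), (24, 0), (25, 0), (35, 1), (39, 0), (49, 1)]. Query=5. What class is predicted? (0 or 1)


Distances from query 5:
Point 6 (class 1): distance = 1
Point 24 (class 0): distance = 19
Point 25 (class 0): distance = 20
K=3 nearest neighbors: classes = [1, 0, 0]
Votes for class 1: 1 / 3
Majority vote => class 0

0


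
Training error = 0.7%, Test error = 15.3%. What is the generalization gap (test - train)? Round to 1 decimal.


Generalization gap = test_error - train_error
= 15.3 - 0.7
= 14.6%
A large gap suggests overfitting.

14.6


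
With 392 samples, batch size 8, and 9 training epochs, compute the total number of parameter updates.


Iterations per epoch = 392 / 8 = 49
Total updates = iterations_per_epoch * epochs
= 49 * 9
= 441

441


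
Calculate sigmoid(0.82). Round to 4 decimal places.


sigmoid(z) = 1 / (1 + exp(-z))
exp(-(0.82)) = exp(-0.82) = 0.4404
1 + 0.4404 = 1.4404
1 / 1.4404 = 0.6942

0.6942


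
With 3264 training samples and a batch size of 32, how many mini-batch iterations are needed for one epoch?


Iterations per epoch = dataset_size / batch_size
= 3264 / 32
= 102

102


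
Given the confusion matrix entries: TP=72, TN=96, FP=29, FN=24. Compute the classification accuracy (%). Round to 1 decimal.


Accuracy = (TP + TN) / (TP + TN + FP + FN) * 100
= (72 + 96) / (72 + 96 + 29 + 24)
= 168 / 221
= 0.7602
= 76.0%

76.0


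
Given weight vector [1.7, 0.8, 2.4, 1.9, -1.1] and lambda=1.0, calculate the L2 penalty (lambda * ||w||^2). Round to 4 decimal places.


Squaring each weight:
1.7^2 = 2.89
0.8^2 = 0.64
2.4^2 = 5.76
1.9^2 = 3.61
(-1.1)^2 = 1.21
Sum of squares = 14.11
Penalty = 1.0 * 14.11 = 14.1100

14.1100


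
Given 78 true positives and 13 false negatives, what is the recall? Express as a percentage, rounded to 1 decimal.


Recall = TP / (TP + FN) * 100
= 78 / (78 + 13)
= 78 / 91
= 0.8571
= 85.7%

85.7


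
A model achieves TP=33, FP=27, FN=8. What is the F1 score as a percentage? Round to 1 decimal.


Precision = TP / (TP + FP) = 33 / 60 = 0.55
Recall = TP / (TP + FN) = 33 / 41 = 0.8049
F1 = 2 * P * R / (P + R)
= 2 * 0.55 * 0.8049 / (0.55 + 0.8049)
= 0.8854 / 1.3549
= 0.6535
As percentage: 65.3%

65.3


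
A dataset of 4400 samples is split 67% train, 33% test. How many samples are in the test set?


Train samples = 4400 * 67% = 2948
Test samples = 4400 - 2948
= 1452

1452


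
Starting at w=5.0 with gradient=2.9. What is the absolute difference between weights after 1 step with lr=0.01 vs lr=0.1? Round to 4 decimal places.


With lr=0.01: w_new = 5.0 - 0.01 * 2.9 = 4.971
With lr=0.1: w_new = 5.0 - 0.1 * 2.9 = 4.71
Absolute difference = |4.971 - 4.71|
= 0.2610

0.2610


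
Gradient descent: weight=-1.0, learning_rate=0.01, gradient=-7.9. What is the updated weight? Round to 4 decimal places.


w_new = w_old - lr * gradient
= -1.0 - 0.01 * -7.9
= -1.0 - (-0.079)
= -0.9210

-0.9210


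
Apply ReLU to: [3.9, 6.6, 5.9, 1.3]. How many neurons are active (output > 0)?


ReLU(x) = max(0, x) for each element:
ReLU(3.9) = 3.9
ReLU(6.6) = 6.6
ReLU(5.9) = 5.9
ReLU(1.3) = 1.3
Active neurons (>0): 4

4


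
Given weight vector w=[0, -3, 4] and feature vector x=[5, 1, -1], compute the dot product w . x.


Element-wise products:
0 * 5 = 0
-3 * 1 = -3
4 * -1 = -4
Sum = 0 + -3 + -4
= -7

-7


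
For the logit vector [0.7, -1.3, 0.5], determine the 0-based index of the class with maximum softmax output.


Softmax is a monotonic transformation, so it preserves the argmax.
We need to find the index of the maximum logit.
Index 0: 0.7
Index 1: -1.3
Index 2: 0.5
Maximum logit = 0.7 at index 0

0


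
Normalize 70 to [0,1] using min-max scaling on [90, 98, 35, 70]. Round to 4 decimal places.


Min = 35, Max = 98
Range = 98 - 35 = 63
Scaled = (x - min) / (max - min)
= (70 - 35) / 63
= 35 / 63
= 0.5556

0.5556


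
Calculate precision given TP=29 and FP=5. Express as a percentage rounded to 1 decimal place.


Precision = TP / (TP + FP) * 100
= 29 / (29 + 5)
= 29 / 34
= 0.8529
= 85.3%

85.3


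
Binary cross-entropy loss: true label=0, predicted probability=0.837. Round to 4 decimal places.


For y=0: Loss = -log(1-p)
= -log(1 - 0.837)
= -log(0.163)
= -(-1.814)
= 1.8140

1.8140


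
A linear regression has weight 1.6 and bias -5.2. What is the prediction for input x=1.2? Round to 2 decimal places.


y = 1.6 * 1.2 + (-5.2)
= 1.92 + (-5.2)
= -3.28

-3.28


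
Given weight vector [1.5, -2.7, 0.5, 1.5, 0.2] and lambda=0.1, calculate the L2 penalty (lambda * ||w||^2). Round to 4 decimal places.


Squaring each weight:
1.5^2 = 2.25
(-2.7)^2 = 7.29
0.5^2 = 0.25
1.5^2 = 2.25
0.2^2 = 0.04
Sum of squares = 12.08
Penalty = 0.1 * 12.08 = 1.2080

1.2080


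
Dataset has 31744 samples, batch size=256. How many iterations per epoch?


Iterations per epoch = dataset_size / batch_size
= 31744 / 256
= 124

124


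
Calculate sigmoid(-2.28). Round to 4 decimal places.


sigmoid(z) = 1 / (1 + exp(-z))
exp(-(-2.28)) = exp(2.28) = 9.7767
1 + 9.7767 = 10.7767
1 / 10.7767 = 0.0928

0.0928


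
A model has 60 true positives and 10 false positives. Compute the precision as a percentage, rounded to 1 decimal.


Precision = TP / (TP + FP) * 100
= 60 / (60 + 10)
= 60 / 70
= 0.8571
= 85.7%

85.7


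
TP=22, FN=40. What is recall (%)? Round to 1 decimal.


Recall = TP / (TP + FN) * 100
= 22 / (22 + 40)
= 22 / 62
= 0.3548
= 35.5%

35.5


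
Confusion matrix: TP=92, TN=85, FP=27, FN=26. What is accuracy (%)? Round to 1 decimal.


Accuracy = (TP + TN) / (TP + TN + FP + FN) * 100
= (92 + 85) / (92 + 85 + 27 + 26)
= 177 / 230
= 0.7696
= 77.0%

77.0


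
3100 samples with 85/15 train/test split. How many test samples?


Train samples = 3100 * 85% = 2635
Test samples = 3100 - 2635
= 465

465


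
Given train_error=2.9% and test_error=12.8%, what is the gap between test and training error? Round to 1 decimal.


Generalization gap = test_error - train_error
= 12.8 - 2.9
= 9.9%
A moderate gap.

9.9


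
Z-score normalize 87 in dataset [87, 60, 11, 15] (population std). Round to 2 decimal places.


Mean = (87 + 60 + 11 + 15) / 4 = 43.25
Variance = sum((x_i - mean)^2) / n = 1008.1875
Std = sqrt(1008.1875) = 31.752
Z = (x - mean) / std
= (87 - 43.25) / 31.752
= 43.75 / 31.752
= 1.38

1.38


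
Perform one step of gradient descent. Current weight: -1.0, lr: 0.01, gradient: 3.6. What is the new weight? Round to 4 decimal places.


w_new = w_old - lr * gradient
= -1.0 - 0.01 * 3.6
= -1.0 - (0.036)
= -1.0360

-1.0360


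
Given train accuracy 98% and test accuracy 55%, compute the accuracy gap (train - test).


Gap = train_accuracy - test_accuracy
= 98 - 55
= 43%
This large gap strongly indicates overfitting.

43


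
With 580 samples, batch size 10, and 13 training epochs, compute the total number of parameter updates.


Iterations per epoch = 580 / 10 = 58
Total updates = iterations_per_epoch * epochs
= 58 * 13
= 754

754


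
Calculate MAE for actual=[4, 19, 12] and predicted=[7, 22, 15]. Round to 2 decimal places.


Absolute errors: [3, 3, 3]
Sum of absolute errors = 9
MAE = 9 / 3 = 3.00

3.00


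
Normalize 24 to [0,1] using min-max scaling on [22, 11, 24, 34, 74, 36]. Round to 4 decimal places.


Min = 11, Max = 74
Range = 74 - 11 = 63
Scaled = (x - min) / (max - min)
= (24 - 11) / 63
= 13 / 63
= 0.2063

0.2063


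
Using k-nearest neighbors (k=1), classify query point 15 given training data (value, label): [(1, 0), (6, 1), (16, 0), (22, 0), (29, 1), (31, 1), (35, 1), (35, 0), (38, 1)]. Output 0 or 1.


Distances from query 15:
Point 16 (class 0): distance = 1
K=1 nearest neighbors: classes = [0]
Votes for class 1: 0 / 1
Majority vote => class 0

0


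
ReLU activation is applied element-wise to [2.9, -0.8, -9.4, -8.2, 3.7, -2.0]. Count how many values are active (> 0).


ReLU(x) = max(0, x) for each element:
ReLU(2.9) = 2.9
ReLU(-0.8) = 0
ReLU(-9.4) = 0
ReLU(-8.2) = 0
ReLU(3.7) = 3.7
ReLU(-2.0) = 0
Active neurons (>0): 2

2


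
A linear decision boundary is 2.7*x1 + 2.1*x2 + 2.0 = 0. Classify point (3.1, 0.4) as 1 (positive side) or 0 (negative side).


Compute 2.7 * 3.1 + 2.1 * 0.4 + 2.0
= 8.37 + 0.84 + 2.0
= 11.21
Since 11.21 >= 0, the point is on the positive side.

1


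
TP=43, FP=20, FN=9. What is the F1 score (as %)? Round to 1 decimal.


Precision = TP / (TP + FP) = 43 / 63 = 0.6825
Recall = TP / (TP + FN) = 43 / 52 = 0.8269
F1 = 2 * P * R / (P + R)
= 2 * 0.6825 * 0.8269 / (0.6825 + 0.8269)
= 1.1288 / 1.5095
= 0.7478
As percentage: 74.8%

74.8


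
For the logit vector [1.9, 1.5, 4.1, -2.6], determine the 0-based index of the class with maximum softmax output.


Softmax is a monotonic transformation, so it preserves the argmax.
We need to find the index of the maximum logit.
Index 0: 1.9
Index 1: 1.5
Index 2: 4.1
Index 3: -2.6
Maximum logit = 4.1 at index 2

2


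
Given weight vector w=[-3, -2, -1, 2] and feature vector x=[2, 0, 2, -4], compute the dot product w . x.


Element-wise products:
-3 * 2 = -6
-2 * 0 = 0
-1 * 2 = -2
2 * -4 = -8
Sum = -6 + 0 + -2 + -8
= -16

-16


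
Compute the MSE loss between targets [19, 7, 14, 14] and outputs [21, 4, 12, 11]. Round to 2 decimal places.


Differences: [-2, 3, 2, 3]
Squared errors: [4, 9, 4, 9]
Sum of squared errors = 26
MSE = 26 / 4 = 6.50

6.50


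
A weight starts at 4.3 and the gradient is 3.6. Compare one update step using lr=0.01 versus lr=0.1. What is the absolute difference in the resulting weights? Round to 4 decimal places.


With lr=0.01: w_new = 4.3 - 0.01 * 3.6 = 4.264
With lr=0.1: w_new = 4.3 - 0.1 * 3.6 = 3.94
Absolute difference = |4.264 - 3.94|
= 0.3240

0.3240


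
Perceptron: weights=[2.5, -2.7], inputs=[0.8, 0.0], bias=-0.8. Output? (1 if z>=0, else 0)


z = w . x + b
= 2.5*0.8 + -2.7*0.0 + -0.8
= 2.0 + -0.0 + -0.8
= 2.0 + -0.8
= 1.2
Since z = 1.2 >= 0, output = 1

1


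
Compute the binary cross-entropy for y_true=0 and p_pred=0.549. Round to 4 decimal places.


For y=0: Loss = -log(1-p)
= -log(1 - 0.549)
= -log(0.451)
= -(-0.7963)
= 0.7963

0.7963


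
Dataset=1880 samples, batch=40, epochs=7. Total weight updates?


Iterations per epoch = 1880 / 40 = 47
Total updates = iterations_per_epoch * epochs
= 47 * 7
= 329

329


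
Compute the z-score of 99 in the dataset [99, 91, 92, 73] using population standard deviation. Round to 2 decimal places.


Mean = (99 + 91 + 92 + 73) / 4 = 88.75
Variance = sum((x_i - mean)^2) / n = 92.1875
Std = sqrt(92.1875) = 9.6014
Z = (x - mean) / std
= (99 - 88.75) / 9.6014
= 10.25 / 9.6014
= 1.07

1.07


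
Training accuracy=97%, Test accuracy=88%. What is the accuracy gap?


Gap = train_accuracy - test_accuracy
= 97 - 88
= 9%
This moderate gap may indicate mild overfitting.

9


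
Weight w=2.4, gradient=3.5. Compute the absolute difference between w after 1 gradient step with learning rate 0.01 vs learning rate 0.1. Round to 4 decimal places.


With lr=0.01: w_new = 2.4 - 0.01 * 3.5 = 2.365
With lr=0.1: w_new = 2.4 - 0.1 * 3.5 = 2.05
Absolute difference = |2.365 - 2.05|
= 0.3150

0.3150


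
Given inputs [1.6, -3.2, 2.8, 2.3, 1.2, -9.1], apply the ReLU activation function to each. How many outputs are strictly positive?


ReLU(x) = max(0, x) for each element:
ReLU(1.6) = 1.6
ReLU(-3.2) = 0
ReLU(2.8) = 2.8
ReLU(2.3) = 2.3
ReLU(1.2) = 1.2
ReLU(-9.1) = 0
Active neurons (>0): 4

4


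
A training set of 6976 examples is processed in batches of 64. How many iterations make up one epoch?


Iterations per epoch = dataset_size / batch_size
= 6976 / 64
= 109

109


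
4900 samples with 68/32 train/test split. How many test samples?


Train samples = 4900 * 68% = 3332
Test samples = 4900 - 3332
= 1568

1568


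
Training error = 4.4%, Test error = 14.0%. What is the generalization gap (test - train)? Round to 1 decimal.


Generalization gap = test_error - train_error
= 14.0 - 4.4
= 9.6%
A moderate gap.

9.6


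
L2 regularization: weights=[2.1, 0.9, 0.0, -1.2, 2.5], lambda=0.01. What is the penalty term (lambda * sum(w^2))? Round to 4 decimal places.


Squaring each weight:
2.1^2 = 4.41
0.9^2 = 0.81
0.0^2 = 0.0
(-1.2)^2 = 1.44
2.5^2 = 6.25
Sum of squares = 12.91
Penalty = 0.01 * 12.91 = 0.1291

0.1291


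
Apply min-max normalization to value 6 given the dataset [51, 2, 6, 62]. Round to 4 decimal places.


Min = 2, Max = 62
Range = 62 - 2 = 60
Scaled = (x - min) / (max - min)
= (6 - 2) / 60
= 4 / 60
= 0.0667

0.0667


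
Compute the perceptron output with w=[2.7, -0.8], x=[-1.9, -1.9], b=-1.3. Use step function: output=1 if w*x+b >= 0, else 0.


z = w . x + b
= 2.7*-1.9 + -0.8*-1.9 + -1.3
= -5.13 + 1.52 + -1.3
= -3.61 + -1.3
= -4.91
Since z = -4.91 < 0, output = 0

0


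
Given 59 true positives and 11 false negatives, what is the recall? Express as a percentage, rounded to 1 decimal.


Recall = TP / (TP + FN) * 100
= 59 / (59 + 11)
= 59 / 70
= 0.8429
= 84.3%

84.3


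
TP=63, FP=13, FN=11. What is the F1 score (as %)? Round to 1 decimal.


Precision = TP / (TP + FP) = 63 / 76 = 0.8289
Recall = TP / (TP + FN) = 63 / 74 = 0.8514
F1 = 2 * P * R / (P + R)
= 2 * 0.8289 * 0.8514 / (0.8289 + 0.8514)
= 1.4115 / 1.6803
= 0.84
As percentage: 84.0%

84.0


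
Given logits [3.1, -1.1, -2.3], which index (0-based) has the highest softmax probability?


Softmax is a monotonic transformation, so it preserves the argmax.
We need to find the index of the maximum logit.
Index 0: 3.1
Index 1: -1.1
Index 2: -2.3
Maximum logit = 3.1 at index 0

0


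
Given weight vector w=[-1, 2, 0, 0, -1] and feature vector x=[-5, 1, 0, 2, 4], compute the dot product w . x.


Element-wise products:
-1 * -5 = 5
2 * 1 = 2
0 * 0 = 0
0 * 2 = 0
-1 * 4 = -4
Sum = 5 + 2 + 0 + 0 + -4
= 3

3
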